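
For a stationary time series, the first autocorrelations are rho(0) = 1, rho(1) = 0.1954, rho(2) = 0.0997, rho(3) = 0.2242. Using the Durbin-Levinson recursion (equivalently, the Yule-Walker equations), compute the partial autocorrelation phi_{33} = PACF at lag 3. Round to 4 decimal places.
\phi_{33} = 0.2020

The PACF at lag k is phi_{kk}, the last component of the solution
to the Yule-Walker system G_k phi = r_k where
  (G_k)_{ij} = rho(|i - j|), (r_k)_i = rho(i), i,j = 1..k.
Equivalently, Durbin-Levinson gives phi_{kk} iteratively:
  phi_{11} = rho(1)
  phi_{kk} = [rho(k) - sum_{j=1..k-1} phi_{k-1,j} rho(k-j)]
            / [1 - sum_{j=1..k-1} phi_{k-1,j} rho(j)],
  phi_{k,j} = phi_{k-1,j} - phi_{kk} phi_{k-1,k-j},  j = 1..k-1.
Step k = 1:
  phi_11 = rho(1) = 0.1954.
Step k = 2:
  phi_22 = [rho(2) - phi_11 rho(1)] / [1 - phi_11 rho(1)] = [0.0997 - (0.1954)(0.1954)] / [1 - (0.1954)(0.1954)]
         = 0.06151884 / 0.96181884 = 0.063961.
  Update: phi_21 = phi_11 - phi_22 phi_11 = 0.1954 - (0.063961)(0.1954) = 0.182902.
Step k = 3:
  phi_33 = [rho(3) - phi_21 rho(2) - phi_22 rho(1)] / [1 - phi_21 rho(1) - phi_22 rho(2)]
    numerator   = 0.2242 - (0.182902)(0.0997) - (0.063961)(0.1954) = 0.1934667
    denominator = 1 - (0.182902)(0.1954) - (0.063961)(0.0997) = 0.95788404
  phi_33 = 0.1934667 / 0.95788404 = 0.202.
Therefore phi_{33} = 0.2020.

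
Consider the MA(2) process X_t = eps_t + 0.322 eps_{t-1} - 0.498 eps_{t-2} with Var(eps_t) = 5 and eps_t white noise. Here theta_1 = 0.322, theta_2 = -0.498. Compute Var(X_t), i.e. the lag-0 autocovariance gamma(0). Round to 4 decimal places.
\gamma(0) = 6.7584

For an MA(q) process X_t = eps_t + sum_i theta_i eps_{t-i} with
Var(eps_t) = sigma^2, the variance is
  gamma(0) = sigma^2 * (1 + sum_i theta_i^2).
  sum_i theta_i^2 = (0.322)^2 + (-0.498)^2 = 0.103684 + 0.248004 = 0.351688.
  gamma(0) = 5 * (1 + 0.351688) = 5 * 1.351688 = 6.75844, which rounds to 6.7584.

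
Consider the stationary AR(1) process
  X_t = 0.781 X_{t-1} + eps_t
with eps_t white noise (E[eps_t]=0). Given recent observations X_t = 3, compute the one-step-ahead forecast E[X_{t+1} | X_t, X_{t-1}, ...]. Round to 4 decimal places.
E[X_{t+1} \mid \mathcal F_t] = 2.3430

For an AR(p) model X_t = c + sum_i phi_i X_{t-i} + eps_t, the
one-step-ahead conditional mean is
  E[X_{t+1} | X_t, ...] = c + sum_i phi_i X_{t+1-i}.
Substitute known values:
  E[X_{t+1} | ...] = (0.781) * (3)
                   = 2.3430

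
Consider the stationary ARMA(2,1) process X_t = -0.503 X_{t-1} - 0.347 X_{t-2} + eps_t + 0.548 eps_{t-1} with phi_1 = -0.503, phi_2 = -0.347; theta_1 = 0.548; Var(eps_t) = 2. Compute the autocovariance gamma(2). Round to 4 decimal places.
\gamma(2) = -0.7840

Multiply the model equation by X_{t-k} and take expectations. With theta_0 = psi_0 = 1 and psi_j the MA(infinity) weights, this gives
  gamma(k) - sum_i phi_i gamma(k-i) = c_k,
  c_k = sigma^2 * sum_{j=k..q} theta_j psi_{j-k}   (c_k = 0 for k > q),
using gamma(-m) = gamma(m).
psi-weights needed (psi_j = theta_j + sum_i phi_i psi_{j-i}):
  psi_1 = theta_1 + phi_1 = 0.548 + (-0.503) = 0.045
Right-hand sides:
  c_0 = sigma^2 (1 + theta_1 psi_1) = 2 * (1 + (0.548)(0.045)) = 2 * 1.02466 = 2.04932
  c_1 = sigma^2 theta_1 = 2 * (0.548) = 1.096
  c_2 = 0
Equations for k = 0, 1, 2 (AR order 2, c_2 = 0):
  (E0) gamma(0) = phi_1 gamma(1) + phi_2 gamma(2) + c_0
  (E1) gamma(1) = phi_1 gamma(0) + phi_2 gamma(1) + c_1
  (E2) gamma(2) = phi_1 gamma(1) + phi_2 gamma(0)
From (E1): gamma(1) = A gamma(0) + B with
  A = phi_1 / (1 - phi_2) = -0.503 / 1.347 = -0.373422,   B = c_1 / (1 - phi_2) = 1.096 / 1.347 = 0.81366.
Insert (E2) into (E0): gamma(0) (1 - phi_2^2) = phi_1 (1 + phi_2) gamma(1) + c_0.
  phi_1 (1 + phi_2) = (-0.503)(0.653) = -0.328459,   1 - phi_2^2 = 0.879591.
Replace gamma(1) by A gamma(0) + B and collect gamma(0):
  gamma(0) [0.879591 - (-0.328459)(-0.373422)] = (-0.328459)(0.81366) + 2.04932
  gamma(0) * 0.756937 = 1.782066
  gamma(0) = 1.782066 / 0.756937 = 2.354312.
  gamma(1) = A gamma(0) + B = (-0.373422)(2.354312) + (0.81366) = -0.065493.
  gamma(2) = phi_1 gamma(1) + phi_2 gamma(0) = (-0.503)(-0.065493) + (-0.347)(2.354312) = -0.784003.
Therefore gamma(2) = -0.7840 (to 4 decimal places).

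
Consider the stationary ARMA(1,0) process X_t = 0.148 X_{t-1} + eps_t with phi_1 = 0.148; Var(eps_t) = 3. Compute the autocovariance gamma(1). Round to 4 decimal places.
\gamma(1) = 0.4539

Multiply the model equation by X_{t-k} and take expectations. With theta_0 = psi_0 = 1 and psi_j the MA(infinity) weights, this gives
  gamma(k) - sum_i phi_i gamma(k-i) = c_k,
  c_k = sigma^2 * sum_{j=k..q} theta_j psi_{j-k}   (c_k = 0 for k > q),
using gamma(-m) = gamma(m).
Pure AR (q = 0): c_0 = sigma^2 = 3, c_k = 0 for k >= 1.
Equations for k = 0 and k = 1 (AR order 1):
  gamma(0) = phi_1 gamma(1) + c_0
  gamma(1) = phi_1 gamma(0) + c_1
Substituting the second into the first: gamma(0) (1 - phi_1^2) = c_0 + phi_1 c_1, so
  gamma(0) = c_0 / (1 - phi_1^2) = 3 / (1 - (0.148)^2) = 3 / 0.978096 = 3.067184.
  gamma(1) = phi_1 gamma(0) = (0.148)(3.067184) = 0.453943.
Therefore gamma(1) = 0.4539 (to 4 decimal places).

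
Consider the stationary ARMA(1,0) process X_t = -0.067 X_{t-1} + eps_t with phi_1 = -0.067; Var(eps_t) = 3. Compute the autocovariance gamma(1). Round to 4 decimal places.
\gamma(1) = -0.2019

Multiply the model equation by X_{t-k} and take expectations. With theta_0 = psi_0 = 1 and psi_j the MA(infinity) weights, this gives
  gamma(k) - sum_i phi_i gamma(k-i) = c_k,
  c_k = sigma^2 * sum_{j=k..q} theta_j psi_{j-k}   (c_k = 0 for k > q),
using gamma(-m) = gamma(m).
Pure AR (q = 0): c_0 = sigma^2 = 3, c_k = 0 for k >= 1.
Equations for k = 0 and k = 1 (AR order 1):
  gamma(0) = phi_1 gamma(1) + c_0
  gamma(1) = phi_1 gamma(0) + c_1
Substituting the second into the first: gamma(0) (1 - phi_1^2) = c_0 + phi_1 c_1, so
  gamma(0) = c_0 / (1 - phi_1^2) = 3 / (1 - (-0.067)^2) = 3 / 0.995511 = 3.013528.
  gamma(1) = phi_1 gamma(0) = (-0.067)(3.013528) = -0.201906.
Therefore gamma(1) = -0.2019 (to 4 decimal places).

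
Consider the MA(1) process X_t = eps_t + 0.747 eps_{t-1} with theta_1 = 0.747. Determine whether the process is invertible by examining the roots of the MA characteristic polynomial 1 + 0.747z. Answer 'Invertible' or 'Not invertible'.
\text{Invertible}

The MA(q) characteristic polynomial is P(z) = 1 + 0.747z.
Invertibility requires all roots to lie outside the unit circle, i.e. |z| > 1 for every root.
This is linear in z: 1 + (0.747) z = 0  =>  z = -1/(0.747) = -1.338688,  |z| = 1.338688.
Moduli of all roots: 1.3387.
All moduli strictly greater than 1? Yes.
Verdict: Invertible.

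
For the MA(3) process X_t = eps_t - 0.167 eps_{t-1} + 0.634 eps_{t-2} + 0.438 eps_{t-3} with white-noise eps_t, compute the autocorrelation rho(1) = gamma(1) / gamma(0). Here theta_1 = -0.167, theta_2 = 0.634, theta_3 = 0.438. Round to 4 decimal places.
\rho(1) = 0.0030

For an MA(q) process with theta_0 = 1, the autocovariance is
  gamma(k) = sigma^2 * sum_{i=0..q-k} theta_i * theta_{i+k},
and rho(k) = gamma(k) / gamma(0). Sigma^2 cancels.
  numerator   = (1)*(-0.167) + (-0.167)*(0.634) + (0.634)*(0.438) = 0.004814.
  denominator = (1)^2 + (-0.167)^2 + (0.634)^2 + (0.438)^2 = 1.621689.
  rho(1) = 0.004814 / 1.621689 = 0.0030.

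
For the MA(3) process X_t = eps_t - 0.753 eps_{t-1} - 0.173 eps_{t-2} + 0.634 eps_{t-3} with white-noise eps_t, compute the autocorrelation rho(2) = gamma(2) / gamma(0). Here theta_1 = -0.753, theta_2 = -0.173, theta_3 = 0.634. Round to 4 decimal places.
\rho(2) = -0.3254

For an MA(q) process with theta_0 = 1, the autocovariance is
  gamma(k) = sigma^2 * sum_{i=0..q-k} theta_i * theta_{i+k},
and rho(k) = gamma(k) / gamma(0). Sigma^2 cancels.
  numerator   = (1)*(-0.173) + (-0.753)*(0.634) = -0.650402.
  denominator = (1)^2 + (-0.753)^2 + (-0.173)^2 + (0.634)^2 = 1.998894.
  rho(2) = -0.650402 / 1.998894 = -0.3254.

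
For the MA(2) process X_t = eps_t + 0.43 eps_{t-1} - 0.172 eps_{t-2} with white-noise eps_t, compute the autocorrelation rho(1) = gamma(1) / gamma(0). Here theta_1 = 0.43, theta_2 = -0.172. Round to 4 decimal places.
\rho(1) = 0.2932

For an MA(q) process with theta_0 = 1, the autocovariance is
  gamma(k) = sigma^2 * sum_{i=0..q-k} theta_i * theta_{i+k},
and rho(k) = gamma(k) / gamma(0). Sigma^2 cancels.
  numerator   = (1)*(0.43) + (0.43)*(-0.172) = 0.35604.
  denominator = (1)^2 + (0.43)^2 + (-0.172)^2 = 1.214484.
  rho(1) = 0.35604 / 1.214484 = 0.2932.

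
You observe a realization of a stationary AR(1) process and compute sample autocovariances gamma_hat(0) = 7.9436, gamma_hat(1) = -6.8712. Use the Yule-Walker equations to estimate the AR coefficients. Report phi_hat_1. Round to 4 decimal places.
\hat\phi_{1} = -0.8650

The Yule-Walker equations for an AR(p) process read, in matrix form,
  Gamma_p phi = r_p,   with   (Gamma_p)_{ij} = gamma(|i - j|),
                       (r_p)_i = gamma(i),   i,j = 1..p.
Substitute the sample gammas (Toeplitz matrix and right-hand side of size 1):
  Gamma_p = [[7.9436]]
  r_p     = [-6.8712]
With p = 1 this is the single equation gamma(0) phi_1 = gamma(1):
  phi_hat_1 = gamma(1) / gamma(0) = -6.8712 / 7.9436 = -0.8650.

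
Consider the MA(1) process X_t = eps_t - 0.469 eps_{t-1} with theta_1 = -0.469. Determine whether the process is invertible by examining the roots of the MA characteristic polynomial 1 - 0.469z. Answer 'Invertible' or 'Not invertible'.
\text{Invertible}

The MA(q) characteristic polynomial is P(z) = 1 - 0.469z.
Invertibility requires all roots to lie outside the unit circle, i.e. |z| > 1 for every root.
This is linear in z: 1 + (-0.469) z = 0  =>  z = -1/(-0.469) = 2.132196,  |z| = 2.132196.
Moduli of all roots: 2.1322.
All moduli strictly greater than 1? Yes.
Verdict: Invertible.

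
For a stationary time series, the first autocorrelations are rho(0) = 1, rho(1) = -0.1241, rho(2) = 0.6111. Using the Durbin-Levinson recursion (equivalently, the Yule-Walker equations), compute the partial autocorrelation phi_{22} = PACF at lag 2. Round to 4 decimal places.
\phi_{22} = 0.6050

The PACF at lag k is phi_{kk}, the last component of the solution
to the Yule-Walker system G_k phi = r_k where
  (G_k)_{ij} = rho(|i - j|), (r_k)_i = rho(i), i,j = 1..k.
Equivalently, Durbin-Levinson gives phi_{kk} iteratively:
  phi_{11} = rho(1)
  phi_{kk} = [rho(k) - sum_{j=1..k-1} phi_{k-1,j} rho(k-j)]
            / [1 - sum_{j=1..k-1} phi_{k-1,j} rho(j)],
  phi_{k,j} = phi_{k-1,j} - phi_{kk} phi_{k-1,k-j},  j = 1..k-1.
Step k = 1:
  phi_11 = rho(1) = -0.1241.
Step k = 2:
  phi_22 = [rho(2) - phi_11 rho(1)] / [1 - phi_11 rho(1)] = [0.6111 - (-0.1241)(-0.1241)] / [1 - (-0.1241)(-0.1241)]
         = 0.59569919 / 0.98459919 = 0.605.
Therefore phi_{22} = 0.6050.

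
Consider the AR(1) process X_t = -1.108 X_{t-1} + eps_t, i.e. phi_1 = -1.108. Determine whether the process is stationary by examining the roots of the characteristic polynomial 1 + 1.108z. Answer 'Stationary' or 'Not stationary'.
\text{Not stationary}

The AR(p) characteristic polynomial is P(z) = 1 + 1.108z.
Stationarity requires all roots to lie outside the unit circle, i.e. |z| > 1 for every root.
This is linear in z: 1 + (1.108) z = 0  =>  z = -1/(1.108) = -0.902527,  |z| = 0.902527.
Moduli of all roots: 0.9025.
All moduli strictly greater than 1? No.
Verdict: Not stationary.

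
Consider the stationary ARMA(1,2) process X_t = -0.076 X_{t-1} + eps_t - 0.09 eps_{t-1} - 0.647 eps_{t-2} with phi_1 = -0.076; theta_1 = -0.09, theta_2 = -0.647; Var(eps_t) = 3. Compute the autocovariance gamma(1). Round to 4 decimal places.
\gamma(1) = -0.2744

Multiply the model equation by X_{t-k} and take expectations. With theta_0 = psi_0 = 1 and psi_j the MA(infinity) weights, this gives
  gamma(k) - sum_i phi_i gamma(k-i) = c_k,
  c_k = sigma^2 * sum_{j=k..q} theta_j psi_{j-k}   (c_k = 0 for k > q),
using gamma(-m) = gamma(m).
psi-weights needed (psi_j = theta_j + sum_i phi_i psi_{j-i}):
  psi_1 = theta_1 + phi_1 = -0.09 + (-0.076) = -0.166
  psi_2 = theta_2 + phi_1 psi_1 = -0.647 + (-0.076)(-0.166) = -0.634384
Right-hand sides:
  c_0 = sigma^2 (1 + theta_1 psi_1 + theta_2 psi_2) = 3 * (1 + (-0.09)(-0.166) + (-0.647)(-0.634384)) = 3 * 1.425386 = 4.276159
  c_1 = sigma^2 (theta_1 + theta_2 psi_1) = 3 * (-0.09 + (-0.647)(-0.166)) = 0.052206
  c_2 = sigma^2 theta_2 = 3 * (-0.647) = -1.941
Equations for k = 0 and k = 1 (AR order 1):
  gamma(0) = phi_1 gamma(1) + c_0
  gamma(1) = phi_1 gamma(0) + c_1
Substituting the second into the first: gamma(0) (1 - phi_1^2) = c_0 + phi_1 c_1, so
  gamma(0) = (c_0 + phi_1 c_1) / (1 - phi_1^2) = (4.276159 + (-0.076)(0.052206)) / (1 - (-0.076)^2) = 4.272192 / 0.994224 = 4.297011.
  gamma(1) = phi_1 gamma(0) + c_1 = (-0.076)(4.297011) + (0.052206) = -0.274367.
Therefore gamma(1) = -0.2744 (to 4 decimal places).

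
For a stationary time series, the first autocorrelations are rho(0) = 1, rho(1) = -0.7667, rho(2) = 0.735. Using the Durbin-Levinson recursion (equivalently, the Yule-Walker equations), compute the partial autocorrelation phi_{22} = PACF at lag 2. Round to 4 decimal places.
\phi_{22} = 0.3571

The PACF at lag k is phi_{kk}, the last component of the solution
to the Yule-Walker system G_k phi = r_k where
  (G_k)_{ij} = rho(|i - j|), (r_k)_i = rho(i), i,j = 1..k.
Equivalently, Durbin-Levinson gives phi_{kk} iteratively:
  phi_{11} = rho(1)
  phi_{kk} = [rho(k) - sum_{j=1..k-1} phi_{k-1,j} rho(k-j)]
            / [1 - sum_{j=1..k-1} phi_{k-1,j} rho(j)],
  phi_{k,j} = phi_{k-1,j} - phi_{kk} phi_{k-1,k-j},  j = 1..k-1.
Step k = 1:
  phi_11 = rho(1) = -0.7667.
Step k = 2:
  phi_22 = [rho(2) - phi_11 rho(1)] / [1 - phi_11 rho(1)] = [0.735 - (-0.7667)(-0.7667)] / [1 - (-0.7667)(-0.7667)]
         = 0.14717111 / 0.41217111 = 0.3571.
Therefore phi_{22} = 0.3571.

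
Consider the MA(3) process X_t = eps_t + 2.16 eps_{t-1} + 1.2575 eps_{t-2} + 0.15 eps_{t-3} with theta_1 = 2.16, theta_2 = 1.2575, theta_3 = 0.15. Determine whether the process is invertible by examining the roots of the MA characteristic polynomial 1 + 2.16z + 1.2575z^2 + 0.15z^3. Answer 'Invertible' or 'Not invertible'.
\text{Not invertible}

The MA(q) characteristic polynomial is P(z) = 1 + 2.16z + 1.2575z^2 + 0.15z^3.
Invertibility requires all roots to lie outside the unit circle, i.e. |z| > 1 for every root.
Degree 3: look for a simple real root z0 first, then factor out (1 - z/z0) and solve the remaining quadratic.
Testing z0 = -0.8: P(-0.8) = 1 + (2.16)(-0.8) + (1.2575)(-0.8)^2 + (0.15)(-0.8)^3
  = 1 + (-1.728) + (0.8048) + (-0.0768) = 0.  So z_0 = -0.8 is a root, |z_0| = 0.8.
Divide out the factor (1 + 1.25 z) = (1 - z/z0) (since 1/z0 = -1.25):
  P(z) = (1 + 1.25 z)(1 + (0.91) z + (0.12) z^2)
  [check: z-coef 0.91 - (-1.25) = 2.16; z^2-coef 0.12 - (-1.25)(0.91) = 1.2575; z^3-coef -(-1.25)(0.12) = 0.15.]
Remaining roots from the quadratic factor 1 + (0.91) z + (0.12) z^2:
  Set 1 + (0.91) z + (0.12) z^2 = 0, i.e. a z^2 + b z + c = 0 with a = 0.12, b = 0.91, c = 1.
  Discriminant D = b^2 - 4ac = (0.91)^2 - 4*(0.12)*1 = 0.8281 - (0.48) = 0.3481.
  D >= 0, so the roots are real: z = (-b +/- sqrt(D)) / (2a) = (-0.91 +/- 0.59) / (0.24).
    z_1 = (-0.91 + 0.59) / (0.24) = -1.3333,   |z_1| = 1.3333.
    z_2 = (-0.91 - 0.59) / (0.24) = -6.25,   |z_2| = 6.25.
Moduli of all roots: 0.8000, 1.3333, 6.2500.
All moduli strictly greater than 1? No.
Verdict: Not invertible.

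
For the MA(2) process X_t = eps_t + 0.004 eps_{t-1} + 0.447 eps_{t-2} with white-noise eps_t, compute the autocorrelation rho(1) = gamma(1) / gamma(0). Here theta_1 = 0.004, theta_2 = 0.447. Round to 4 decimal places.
\rho(1) = 0.0048

For an MA(q) process with theta_0 = 1, the autocovariance is
  gamma(k) = sigma^2 * sum_{i=0..q-k} theta_i * theta_{i+k},
and rho(k) = gamma(k) / gamma(0). Sigma^2 cancels.
  numerator   = (1)*(0.004) + (0.004)*(0.447) = 0.005788.
  denominator = (1)^2 + (0.004)^2 + (0.447)^2 = 1.199825.
  rho(1) = 0.005788 / 1.199825 = 0.0048.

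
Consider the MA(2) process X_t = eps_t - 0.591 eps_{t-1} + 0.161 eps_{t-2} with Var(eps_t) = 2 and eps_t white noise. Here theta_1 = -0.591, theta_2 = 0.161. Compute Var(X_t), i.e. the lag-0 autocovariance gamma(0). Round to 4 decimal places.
\gamma(0) = 2.7504

For an MA(q) process X_t = eps_t + sum_i theta_i eps_{t-i} with
Var(eps_t) = sigma^2, the variance is
  gamma(0) = sigma^2 * (1 + sum_i theta_i^2).
  sum_i theta_i^2 = (-0.591)^2 + (0.161)^2 = 0.349281 + 0.025921 = 0.375202.
  gamma(0) = 2 * (1 + 0.375202) = 2 * 1.375202 = 2.750404, which rounds to 2.7504.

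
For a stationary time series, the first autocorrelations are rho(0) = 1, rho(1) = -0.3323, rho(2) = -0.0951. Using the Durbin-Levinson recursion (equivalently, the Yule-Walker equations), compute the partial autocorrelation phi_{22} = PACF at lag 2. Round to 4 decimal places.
\phi_{22} = -0.2310

The PACF at lag k is phi_{kk}, the last component of the solution
to the Yule-Walker system G_k phi = r_k where
  (G_k)_{ij} = rho(|i - j|), (r_k)_i = rho(i), i,j = 1..k.
Equivalently, Durbin-Levinson gives phi_{kk} iteratively:
  phi_{11} = rho(1)
  phi_{kk} = [rho(k) - sum_{j=1..k-1} phi_{k-1,j} rho(k-j)]
            / [1 - sum_{j=1..k-1} phi_{k-1,j} rho(j)],
  phi_{k,j} = phi_{k-1,j} - phi_{kk} phi_{k-1,k-j},  j = 1..k-1.
Step k = 1:
  phi_11 = rho(1) = -0.3323.
Step k = 2:
  phi_22 = [rho(2) - phi_11 rho(1)] / [1 - phi_11 rho(1)] = [-0.0951 - (-0.3323)(-0.3323)] / [1 - (-0.3323)(-0.3323)]
         = -0.20552329 / 0.88957671 = -0.231.
Therefore phi_{22} = -0.2310.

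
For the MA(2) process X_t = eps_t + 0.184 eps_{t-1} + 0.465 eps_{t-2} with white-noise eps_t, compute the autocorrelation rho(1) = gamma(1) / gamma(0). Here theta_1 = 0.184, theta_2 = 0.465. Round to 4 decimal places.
\rho(1) = 0.2156

For an MA(q) process with theta_0 = 1, the autocovariance is
  gamma(k) = sigma^2 * sum_{i=0..q-k} theta_i * theta_{i+k},
and rho(k) = gamma(k) / gamma(0). Sigma^2 cancels.
  numerator   = (1)*(0.184) + (0.184)*(0.465) = 0.26956.
  denominator = (1)^2 + (0.184)^2 + (0.465)^2 = 1.250081.
  rho(1) = 0.26956 / 1.250081 = 0.2156.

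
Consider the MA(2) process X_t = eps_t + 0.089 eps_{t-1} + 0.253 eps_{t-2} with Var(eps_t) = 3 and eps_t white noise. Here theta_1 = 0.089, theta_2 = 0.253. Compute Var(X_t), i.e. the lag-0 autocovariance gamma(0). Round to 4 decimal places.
\gamma(0) = 3.2158

For an MA(q) process X_t = eps_t + sum_i theta_i eps_{t-i} with
Var(eps_t) = sigma^2, the variance is
  gamma(0) = sigma^2 * (1 + sum_i theta_i^2).
  sum_i theta_i^2 = (0.089)^2 + (0.253)^2 = 0.007921 + 0.064009 = 0.07193.
  gamma(0) = 3 * (1 + 0.07193) = 3 * 1.07193 = 3.21579, which rounds to 3.2158.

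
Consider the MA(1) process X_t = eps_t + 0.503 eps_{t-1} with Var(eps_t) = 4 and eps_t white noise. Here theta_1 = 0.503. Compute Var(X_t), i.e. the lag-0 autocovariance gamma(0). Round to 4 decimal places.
\gamma(0) = 5.0120

For an MA(q) process X_t = eps_t + sum_i theta_i eps_{t-i} with
Var(eps_t) = sigma^2, the variance is
  gamma(0) = sigma^2 * (1 + sum_i theta_i^2).
  sum_i theta_i^2 = (0.503)^2 = 0.253009.
  gamma(0) = 4 * (1 + 0.253009) = 4 * 1.253009 = 5.012036, which rounds to 5.0120.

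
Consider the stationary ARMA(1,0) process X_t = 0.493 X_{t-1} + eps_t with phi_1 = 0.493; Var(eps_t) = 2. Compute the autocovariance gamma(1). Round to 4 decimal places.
\gamma(1) = 1.3026

Multiply the model equation by X_{t-k} and take expectations. With theta_0 = psi_0 = 1 and psi_j the MA(infinity) weights, this gives
  gamma(k) - sum_i phi_i gamma(k-i) = c_k,
  c_k = sigma^2 * sum_{j=k..q} theta_j psi_{j-k}   (c_k = 0 for k > q),
using gamma(-m) = gamma(m).
Pure AR (q = 0): c_0 = sigma^2 = 2, c_k = 0 for k >= 1.
Equations for k = 0 and k = 1 (AR order 1):
  gamma(0) = phi_1 gamma(1) + c_0
  gamma(1) = phi_1 gamma(0) + c_1
Substituting the second into the first: gamma(0) (1 - phi_1^2) = c_0 + phi_1 c_1, so
  gamma(0) = c_0 / (1 - phi_1^2) = 2 / (1 - (0.493)^2) = 2 / 0.756951 = 2.642179.
  gamma(1) = phi_1 gamma(0) = (0.493)(2.642179) = 1.302594.
Therefore gamma(1) = 1.3026 (to 4 decimal places).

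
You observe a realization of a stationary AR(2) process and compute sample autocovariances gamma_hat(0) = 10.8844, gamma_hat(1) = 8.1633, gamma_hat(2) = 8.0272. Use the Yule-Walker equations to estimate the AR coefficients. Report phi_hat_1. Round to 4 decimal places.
\hat\phi_{1} = 0.4500

The Yule-Walker equations for an AR(p) process read, in matrix form,
  Gamma_p phi = r_p,   with   (Gamma_p)_{ij} = gamma(|i - j|),
                       (r_p)_i = gamma(i),   i,j = 1..p.
Substitute the sample gammas (Toeplitz matrix and right-hand side of size 2):
  Gamma_p = [[10.8844, 8.1633], [8.1633, 10.8844]]
  r_p     = [8.1633, 8.0272]
Written out:
  10.8844 phi_1 + 8.1633 phi_2 = 8.1633
  8.1633 phi_1 + 10.8844 phi_2 = 8.0272
Solve by Cramer's rule:
  det = gamma(0)^2 - gamma(1)^2 = (10.8844)^2 - (8.1633)^2 = 118.47016336 - 66.63946689 = 51.83069647
  phi_hat_1 = [gamma(1) gamma(0) - gamma(1) gamma(2)] / det = [(8.1633)(10.8844) - (8.1633)(8.0272)] / 51.83069647 = 23.32418076 / 51.83069647 = 0.45
  phi_hat_2 = [gamma(0) gamma(2) - gamma(1)^2] / det = [(10.8844)(8.0272) - (8.1633)^2] / 51.83069647 = 20.73178879 / 51.83069647 = 0.4
So phi_hat = [0.4500, 0.4000].
Therefore phi_hat_1 = 0.4500.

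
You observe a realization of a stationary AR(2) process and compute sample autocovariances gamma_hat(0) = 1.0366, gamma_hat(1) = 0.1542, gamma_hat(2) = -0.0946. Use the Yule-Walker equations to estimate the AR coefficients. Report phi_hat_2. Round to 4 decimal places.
\hat\phi_{2} = -0.1160

The Yule-Walker equations for an AR(p) process read, in matrix form,
  Gamma_p phi = r_p,   with   (Gamma_p)_{ij} = gamma(|i - j|),
                       (r_p)_i = gamma(i),   i,j = 1..p.
Substitute the sample gammas (Toeplitz matrix and right-hand side of size 2):
  Gamma_p = [[1.0366, 0.1542], [0.1542, 1.0366]]
  r_p     = [0.1542, -0.0946]
Written out:
  1.0366 phi_1 + 0.1542 phi_2 = 0.1542
  0.1542 phi_1 + 1.0366 phi_2 = -0.0946
Solve by Cramer's rule:
  det = gamma(0)^2 - gamma(1)^2 = (1.0366)^2 - (0.1542)^2 = 1.07453956 - 0.02377764 = 1.05076192
  phi_hat_1 = [gamma(1) gamma(0) - gamma(1) gamma(2)] / det = [(0.1542)(1.0366) - (0.1542)(-0.0946)] / 1.05076192 = 0.17443104 / 1.05076192 = 0.166
  phi_hat_2 = [gamma(0) gamma(2) - gamma(1)^2] / det = [(1.0366)(-0.0946) - (0.1542)^2] / 1.05076192 = -0.12184 / 1.05076192 = -0.116
So phi_hat = [0.1660, -0.1160].
Therefore phi_hat_2 = -0.1160.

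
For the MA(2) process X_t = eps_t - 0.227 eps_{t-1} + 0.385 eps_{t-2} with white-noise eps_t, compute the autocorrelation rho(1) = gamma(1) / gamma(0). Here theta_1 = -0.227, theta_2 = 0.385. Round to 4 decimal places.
\rho(1) = -0.2620

For an MA(q) process with theta_0 = 1, the autocovariance is
  gamma(k) = sigma^2 * sum_{i=0..q-k} theta_i * theta_{i+k},
and rho(k) = gamma(k) / gamma(0). Sigma^2 cancels.
  numerator   = (1)*(-0.227) + (-0.227)*(0.385) = -0.314395.
  denominator = (1)^2 + (-0.227)^2 + (0.385)^2 = 1.199754.
  rho(1) = -0.314395 / 1.199754 = -0.2620.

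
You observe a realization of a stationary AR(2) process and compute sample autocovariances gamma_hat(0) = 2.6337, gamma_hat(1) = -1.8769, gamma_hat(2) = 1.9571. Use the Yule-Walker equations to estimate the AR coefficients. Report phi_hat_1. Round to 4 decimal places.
\hat\phi_{1} = -0.3720

The Yule-Walker equations for an AR(p) process read, in matrix form,
  Gamma_p phi = r_p,   with   (Gamma_p)_{ij} = gamma(|i - j|),
                       (r_p)_i = gamma(i),   i,j = 1..p.
Substitute the sample gammas (Toeplitz matrix and right-hand side of size 2):
  Gamma_p = [[2.6337, -1.8769], [-1.8769, 2.6337]]
  r_p     = [-1.8769, 1.9571]
Written out:
  2.6337 phi_1 - 1.8769 phi_2 = -1.8769
  -1.8769 phi_1 + 2.6337 phi_2 = 1.9571
Solve by Cramer's rule:
  det = gamma(0)^2 - gamma(1)^2 = (2.6337)^2 - (-1.8769)^2 = 6.93637569 - 3.52275361 = 3.41362208
  phi_hat_1 = [gamma(1) gamma(0) - gamma(1) gamma(2)] / det = [(-1.8769)(2.6337) - (-1.8769)(1.9571)] / 3.41362208 = -1.26991054 / 3.41362208 = -0.372
  phi_hat_2 = [gamma(0) gamma(2) - gamma(1)^2] / det = [(2.6337)(1.9571) - (-1.8769)^2] / 3.41362208 = 1.63166066 / 3.41362208 = 0.478
So phi_hat = [-0.3720, 0.4780].
Therefore phi_hat_1 = -0.3720.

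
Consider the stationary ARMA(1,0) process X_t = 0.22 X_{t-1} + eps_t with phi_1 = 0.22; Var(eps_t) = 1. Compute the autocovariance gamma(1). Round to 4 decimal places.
\gamma(1) = 0.2312

Multiply the model equation by X_{t-k} and take expectations. With theta_0 = psi_0 = 1 and psi_j the MA(infinity) weights, this gives
  gamma(k) - sum_i phi_i gamma(k-i) = c_k,
  c_k = sigma^2 * sum_{j=k..q} theta_j psi_{j-k}   (c_k = 0 for k > q),
using gamma(-m) = gamma(m).
Pure AR (q = 0): c_0 = sigma^2 = 1, c_k = 0 for k >= 1.
Equations for k = 0 and k = 1 (AR order 1):
  gamma(0) = phi_1 gamma(1) + c_0
  gamma(1) = phi_1 gamma(0) + c_1
Substituting the second into the first: gamma(0) (1 - phi_1^2) = c_0 + phi_1 c_1, so
  gamma(0) = c_0 / (1 - phi_1^2) = 1 / (1 - (0.22)^2) = 1 / 0.9516 = 1.050862.
  gamma(1) = phi_1 gamma(0) = (0.22)(1.050862) = 0.23119.
Therefore gamma(1) = 0.2312 (to 4 decimal places).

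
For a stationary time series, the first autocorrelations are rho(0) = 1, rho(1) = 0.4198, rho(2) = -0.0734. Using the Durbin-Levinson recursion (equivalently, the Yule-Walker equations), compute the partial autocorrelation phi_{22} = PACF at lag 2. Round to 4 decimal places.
\phi_{22} = -0.3030

The PACF at lag k is phi_{kk}, the last component of the solution
to the Yule-Walker system G_k phi = r_k where
  (G_k)_{ij} = rho(|i - j|), (r_k)_i = rho(i), i,j = 1..k.
Equivalently, Durbin-Levinson gives phi_{kk} iteratively:
  phi_{11} = rho(1)
  phi_{kk} = [rho(k) - sum_{j=1..k-1} phi_{k-1,j} rho(k-j)]
            / [1 - sum_{j=1..k-1} phi_{k-1,j} rho(j)],
  phi_{k,j} = phi_{k-1,j} - phi_{kk} phi_{k-1,k-j},  j = 1..k-1.
Step k = 1:
  phi_11 = rho(1) = 0.4198.
Step k = 2:
  phi_22 = [rho(2) - phi_11 rho(1)] / [1 - phi_11 rho(1)] = [-0.0734 - (0.4198)(0.4198)] / [1 - (0.4198)(0.4198)]
         = -0.24963204 / 0.82376796 = -0.303.
Therefore phi_{22} = -0.3030.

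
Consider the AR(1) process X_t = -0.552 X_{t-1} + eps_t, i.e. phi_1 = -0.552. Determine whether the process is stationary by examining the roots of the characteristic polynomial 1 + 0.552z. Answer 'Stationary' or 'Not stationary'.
\text{Stationary}

The AR(p) characteristic polynomial is P(z) = 1 + 0.552z.
Stationarity requires all roots to lie outside the unit circle, i.e. |z| > 1 for every root.
This is linear in z: 1 + (0.552) z = 0  =>  z = -1/(0.552) = -1.811594,  |z| = 1.811594.
Moduli of all roots: 1.8116.
All moduli strictly greater than 1? Yes.
Verdict: Stationary.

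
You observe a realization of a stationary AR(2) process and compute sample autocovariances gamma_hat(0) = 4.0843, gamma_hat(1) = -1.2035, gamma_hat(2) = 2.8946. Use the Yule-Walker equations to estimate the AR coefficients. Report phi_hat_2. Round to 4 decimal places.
\hat\phi_{2} = 0.6810

The Yule-Walker equations for an AR(p) process read, in matrix form,
  Gamma_p phi = r_p,   with   (Gamma_p)_{ij} = gamma(|i - j|),
                       (r_p)_i = gamma(i),   i,j = 1..p.
Substitute the sample gammas (Toeplitz matrix and right-hand side of size 2):
  Gamma_p = [[4.0843, -1.2035], [-1.2035, 4.0843]]
  r_p     = [-1.2035, 2.8946]
Written out:
  4.0843 phi_1 - 1.2035 phi_2 = -1.2035
  -1.2035 phi_1 + 4.0843 phi_2 = 2.8946
Solve by Cramer's rule:
  det = gamma(0)^2 - gamma(1)^2 = (4.0843)^2 - (-1.2035)^2 = 16.68150649 - 1.44841225 = 15.23309424
  phi_hat_1 = [gamma(1) gamma(0) - gamma(1) gamma(2)] / det = [(-1.2035)(4.0843) - (-1.2035)(2.8946)] / 15.23309424 = -1.43180395 / 15.23309424 = -0.094
  phi_hat_2 = [gamma(0) gamma(2) - gamma(1)^2] / det = [(4.0843)(2.8946) - (-1.2035)^2] / 15.23309424 = 10.37400253 / 15.23309424 = 0.681
So phi_hat = [-0.0940, 0.6810].
Therefore phi_hat_2 = 0.6810.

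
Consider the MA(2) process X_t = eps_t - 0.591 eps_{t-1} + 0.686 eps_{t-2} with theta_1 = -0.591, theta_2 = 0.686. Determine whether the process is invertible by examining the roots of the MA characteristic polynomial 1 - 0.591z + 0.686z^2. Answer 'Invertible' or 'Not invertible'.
\text{Invertible}

The MA(q) characteristic polynomial is P(z) = 1 - 0.591z + 0.686z^2.
Invertibility requires all roots to lie outside the unit circle, i.e. |z| > 1 for every root.
Set 1 + (-0.591) z + (0.686) z^2 = 0, i.e. a z^2 + b z + c = 0 with a = 0.686, b = -0.591, c = 1.
Discriminant D = b^2 - 4ac = (-0.591)^2 - 4*(0.686)*1 = 0.349281 - (2.744) = -2.394719.
D < 0, so the roots are the complex-conjugate pair z = (-b +/- i sqrt(-D)) / (2a) = 0.4308 +/- 1.1279i.
For a conjugate pair |z|^2 = z * conj(z) = (product of roots) = c/a = 1/(0.686) = 1.457726, so |z| = sqrt(1.457726) = 1.2074 for both roots.
Moduli of all roots: 1.2074, 1.2074.
All moduli strictly greater than 1? Yes.
Verdict: Invertible.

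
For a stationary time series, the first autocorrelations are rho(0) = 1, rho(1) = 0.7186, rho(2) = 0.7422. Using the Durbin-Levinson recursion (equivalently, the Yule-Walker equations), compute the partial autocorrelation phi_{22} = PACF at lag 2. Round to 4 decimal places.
\phi_{22} = 0.4669

The PACF at lag k is phi_{kk}, the last component of the solution
to the Yule-Walker system G_k phi = r_k where
  (G_k)_{ij} = rho(|i - j|), (r_k)_i = rho(i), i,j = 1..k.
Equivalently, Durbin-Levinson gives phi_{kk} iteratively:
  phi_{11} = rho(1)
  phi_{kk} = [rho(k) - sum_{j=1..k-1} phi_{k-1,j} rho(k-j)]
            / [1 - sum_{j=1..k-1} phi_{k-1,j} rho(j)],
  phi_{k,j} = phi_{k-1,j} - phi_{kk} phi_{k-1,k-j},  j = 1..k-1.
Step k = 1:
  phi_11 = rho(1) = 0.7186.
Step k = 2:
  phi_22 = [rho(2) - phi_11 rho(1)] / [1 - phi_11 rho(1)] = [0.7422 - (0.7186)(0.7186)] / [1 - (0.7186)(0.7186)]
         = 0.22581404 / 0.48361404 = 0.4669.
Therefore phi_{22} = 0.4669.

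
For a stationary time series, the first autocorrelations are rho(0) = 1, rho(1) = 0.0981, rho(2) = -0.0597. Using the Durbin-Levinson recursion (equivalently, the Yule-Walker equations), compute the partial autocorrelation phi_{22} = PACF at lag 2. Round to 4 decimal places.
\phi_{22} = -0.0700

The PACF at lag k is phi_{kk}, the last component of the solution
to the Yule-Walker system G_k phi = r_k where
  (G_k)_{ij} = rho(|i - j|), (r_k)_i = rho(i), i,j = 1..k.
Equivalently, Durbin-Levinson gives phi_{kk} iteratively:
  phi_{11} = rho(1)
  phi_{kk} = [rho(k) - sum_{j=1..k-1} phi_{k-1,j} rho(k-j)]
            / [1 - sum_{j=1..k-1} phi_{k-1,j} rho(j)],
  phi_{k,j} = phi_{k-1,j} - phi_{kk} phi_{k-1,k-j},  j = 1..k-1.
Step k = 1:
  phi_11 = rho(1) = 0.0981.
Step k = 2:
  phi_22 = [rho(2) - phi_11 rho(1)] / [1 - phi_11 rho(1)] = [-0.0597 - (0.0981)(0.0981)] / [1 - (0.0981)(0.0981)]
         = -0.06932361 / 0.99037639 = -0.07.
Therefore phi_{22} = -0.0700.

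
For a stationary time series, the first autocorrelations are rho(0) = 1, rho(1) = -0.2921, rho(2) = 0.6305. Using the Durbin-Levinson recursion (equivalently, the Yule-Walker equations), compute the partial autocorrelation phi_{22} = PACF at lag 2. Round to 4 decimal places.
\phi_{22} = 0.5960

The PACF at lag k is phi_{kk}, the last component of the solution
to the Yule-Walker system G_k phi = r_k where
  (G_k)_{ij} = rho(|i - j|), (r_k)_i = rho(i), i,j = 1..k.
Equivalently, Durbin-Levinson gives phi_{kk} iteratively:
  phi_{11} = rho(1)
  phi_{kk} = [rho(k) - sum_{j=1..k-1} phi_{k-1,j} rho(k-j)]
            / [1 - sum_{j=1..k-1} phi_{k-1,j} rho(j)],
  phi_{k,j} = phi_{k-1,j} - phi_{kk} phi_{k-1,k-j},  j = 1..k-1.
Step k = 1:
  phi_11 = rho(1) = -0.2921.
Step k = 2:
  phi_22 = [rho(2) - phi_11 rho(1)] / [1 - phi_11 rho(1)] = [0.6305 - (-0.2921)(-0.2921)] / [1 - (-0.2921)(-0.2921)]
         = 0.54517759 / 0.91467759 = 0.596.
Therefore phi_{22} = 0.5960.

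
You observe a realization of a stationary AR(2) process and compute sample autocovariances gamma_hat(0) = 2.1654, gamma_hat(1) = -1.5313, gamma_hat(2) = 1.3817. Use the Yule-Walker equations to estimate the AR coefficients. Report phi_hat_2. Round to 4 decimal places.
\hat\phi_{2} = 0.2760

The Yule-Walker equations for an AR(p) process read, in matrix form,
  Gamma_p phi = r_p,   with   (Gamma_p)_{ij} = gamma(|i - j|),
                       (r_p)_i = gamma(i),   i,j = 1..p.
Substitute the sample gammas (Toeplitz matrix and right-hand side of size 2):
  Gamma_p = [[2.1654, -1.5313], [-1.5313, 2.1654]]
  r_p     = [-1.5313, 1.3817]
Written out:
  2.1654 phi_1 - 1.5313 phi_2 = -1.5313
  -1.5313 phi_1 + 2.1654 phi_2 = 1.3817
Solve by Cramer's rule:
  det = gamma(0)^2 - gamma(1)^2 = (2.1654)^2 - (-1.5313)^2 = 4.68895716 - 2.34487969 = 2.34407747
  phi_hat_1 = [gamma(1) gamma(0) - gamma(1) gamma(2)] / det = [(-1.5313)(2.1654) - (-1.5313)(1.3817)] / 2.34407747 = -1.20007981 / 2.34407747 = -0.512
  phi_hat_2 = [gamma(0) gamma(2) - gamma(1)^2] / det = [(2.1654)(1.3817) - (-1.5313)^2] / 2.34407747 = 0.64705349 / 2.34407747 = 0.276
So phi_hat = [-0.5120, 0.2760].
Therefore phi_hat_2 = 0.2760.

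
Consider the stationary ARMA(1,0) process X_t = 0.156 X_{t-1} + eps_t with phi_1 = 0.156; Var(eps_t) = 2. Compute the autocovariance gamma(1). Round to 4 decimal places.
\gamma(1) = 0.3198

Multiply the model equation by X_{t-k} and take expectations. With theta_0 = psi_0 = 1 and psi_j the MA(infinity) weights, this gives
  gamma(k) - sum_i phi_i gamma(k-i) = c_k,
  c_k = sigma^2 * sum_{j=k..q} theta_j psi_{j-k}   (c_k = 0 for k > q),
using gamma(-m) = gamma(m).
Pure AR (q = 0): c_0 = sigma^2 = 2, c_k = 0 for k >= 1.
Equations for k = 0 and k = 1 (AR order 1):
  gamma(0) = phi_1 gamma(1) + c_0
  gamma(1) = phi_1 gamma(0) + c_1
Substituting the second into the first: gamma(0) (1 - phi_1^2) = c_0 + phi_1 c_1, so
  gamma(0) = c_0 / (1 - phi_1^2) = 2 / (1 - (0.156)^2) = 2 / 0.975664 = 2.049886.
  gamma(1) = phi_1 gamma(0) = (0.156)(2.049886) = 0.319782.
Therefore gamma(1) = 0.3198 (to 4 decimal places).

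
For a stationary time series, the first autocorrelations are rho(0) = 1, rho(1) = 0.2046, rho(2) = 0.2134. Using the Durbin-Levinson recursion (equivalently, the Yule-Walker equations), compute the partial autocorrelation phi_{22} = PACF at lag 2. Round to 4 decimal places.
\phi_{22} = 0.1790

The PACF at lag k is phi_{kk}, the last component of the solution
to the Yule-Walker system G_k phi = r_k where
  (G_k)_{ij} = rho(|i - j|), (r_k)_i = rho(i), i,j = 1..k.
Equivalently, Durbin-Levinson gives phi_{kk} iteratively:
  phi_{11} = rho(1)
  phi_{kk} = [rho(k) - sum_{j=1..k-1} phi_{k-1,j} rho(k-j)]
            / [1 - sum_{j=1..k-1} phi_{k-1,j} rho(j)],
  phi_{k,j} = phi_{k-1,j} - phi_{kk} phi_{k-1,k-j},  j = 1..k-1.
Step k = 1:
  phi_11 = rho(1) = 0.2046.
Step k = 2:
  phi_22 = [rho(2) - phi_11 rho(1)] / [1 - phi_11 rho(1)] = [0.2134 - (0.2046)(0.2046)] / [1 - (0.2046)(0.2046)]
         = 0.17153884 / 0.95813884 = 0.179.
Therefore phi_{22} = 0.1790.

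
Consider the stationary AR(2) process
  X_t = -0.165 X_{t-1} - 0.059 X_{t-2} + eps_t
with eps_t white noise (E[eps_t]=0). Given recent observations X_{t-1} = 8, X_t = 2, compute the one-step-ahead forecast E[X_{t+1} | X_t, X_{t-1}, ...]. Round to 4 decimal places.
E[X_{t+1} \mid \mathcal F_t] = -0.8020

For an AR(p) model X_t = c + sum_i phi_i X_{t-i} + eps_t, the
one-step-ahead conditional mean is
  E[X_{t+1} | X_t, ...] = c + sum_i phi_i X_{t+1-i}.
Substitute known values:
  E[X_{t+1} | ...] = (-0.165) * (2) + (-0.059) * (8)
                   = -0.8020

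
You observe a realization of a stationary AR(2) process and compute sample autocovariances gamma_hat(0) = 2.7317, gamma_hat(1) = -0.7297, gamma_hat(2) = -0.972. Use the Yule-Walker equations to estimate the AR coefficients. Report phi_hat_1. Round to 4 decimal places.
\hat\phi_{1} = -0.3900

The Yule-Walker equations for an AR(p) process read, in matrix form,
  Gamma_p phi = r_p,   with   (Gamma_p)_{ij} = gamma(|i - j|),
                       (r_p)_i = gamma(i),   i,j = 1..p.
Substitute the sample gammas (Toeplitz matrix and right-hand side of size 2):
  Gamma_p = [[2.7317, -0.7297], [-0.7297, 2.7317]]
  r_p     = [-0.7297, -0.972]
Written out:
  2.7317 phi_1 - 0.7297 phi_2 = -0.7297
  -0.7297 phi_1 + 2.7317 phi_2 = -0.972
Solve by Cramer's rule:
  det = gamma(0)^2 - gamma(1)^2 = (2.7317)^2 - (-0.7297)^2 = 7.46218489 - 0.53246209 = 6.9297228
  phi_hat_1 = [gamma(1) gamma(0) - gamma(1) gamma(2)] / det = [(-0.7297)(2.7317) - (-0.7297)(-0.972)] / 6.9297228 = -2.70258989 / 6.9297228 = -0.39
  phi_hat_2 = [gamma(0) gamma(2) - gamma(1)^2] / det = [(2.7317)(-0.972) - (-0.7297)^2] / 6.9297228 = -3.18767449 / 6.9297228 = -0.46
So phi_hat = [-0.3900, -0.4600].
Therefore phi_hat_1 = -0.3900.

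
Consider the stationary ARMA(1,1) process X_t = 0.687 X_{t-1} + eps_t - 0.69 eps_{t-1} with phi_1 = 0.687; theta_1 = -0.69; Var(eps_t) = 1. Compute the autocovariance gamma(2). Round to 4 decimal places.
\gamma(2) = -0.0021

Multiply the model equation by X_{t-k} and take expectations. With theta_0 = psi_0 = 1 and psi_j the MA(infinity) weights, this gives
  gamma(k) - sum_i phi_i gamma(k-i) = c_k,
  c_k = sigma^2 * sum_{j=k..q} theta_j psi_{j-k}   (c_k = 0 for k > q),
using gamma(-m) = gamma(m).
psi-weights needed (psi_j = theta_j + sum_i phi_i psi_{j-i}):
  psi_1 = theta_1 + phi_1 = -0.69 + (0.687) = -0.003
Right-hand sides:
  c_0 = sigma^2 (1 + theta_1 psi_1) = 1 * (1 + (-0.69)(-0.003)) = 1 * 1.00207 = 1.00207
  c_1 = sigma^2 theta_1 = 1 * (-0.69) = -0.69
  c_2 = 0
Equations for k = 0 and k = 1 (AR order 1):
  gamma(0) = phi_1 gamma(1) + c_0
  gamma(1) = phi_1 gamma(0) + c_1
Substituting the second into the first: gamma(0) (1 - phi_1^2) = c_0 + phi_1 c_1, so
  gamma(0) = (c_0 + phi_1 c_1) / (1 - phi_1^2) = (1.00207 + (0.687)(-0.69)) / (1 - (0.687)^2) = 0.52804 / 0.528031 = 1.000017.
  gamma(1) = phi_1 gamma(0) + c_1 = (0.687)(1.000017) + (-0.69) = -0.002988.
For k = 2 (> q): gamma(2) = phi_1 gamma(1) = (0.687)(-0.002988) = -0.002053.
Therefore gamma(2) = -0.0021 (to 4 decimal places).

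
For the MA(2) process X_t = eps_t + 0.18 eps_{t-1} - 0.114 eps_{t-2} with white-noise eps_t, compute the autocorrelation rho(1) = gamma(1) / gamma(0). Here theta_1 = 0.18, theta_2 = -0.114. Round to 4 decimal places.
\rho(1) = 0.1526

For an MA(q) process with theta_0 = 1, the autocovariance is
  gamma(k) = sigma^2 * sum_{i=0..q-k} theta_i * theta_{i+k},
and rho(k) = gamma(k) / gamma(0). Sigma^2 cancels.
  numerator   = (1)*(0.18) + (0.18)*(-0.114) = 0.15948.
  denominator = (1)^2 + (0.18)^2 + (-0.114)^2 = 1.045396.
  rho(1) = 0.15948 / 1.045396 = 0.1526.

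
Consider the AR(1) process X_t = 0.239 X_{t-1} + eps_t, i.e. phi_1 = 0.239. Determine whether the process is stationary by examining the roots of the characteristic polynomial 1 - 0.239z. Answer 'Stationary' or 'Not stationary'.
\text{Stationary}

The AR(p) characteristic polynomial is P(z) = 1 - 0.239z.
Stationarity requires all roots to lie outside the unit circle, i.e. |z| > 1 for every root.
This is linear in z: 1 + (-0.239) z = 0  =>  z = -1/(-0.239) = 4.1841,  |z| = 4.1841.
Moduli of all roots: 4.1841.
All moduli strictly greater than 1? Yes.
Verdict: Stationary.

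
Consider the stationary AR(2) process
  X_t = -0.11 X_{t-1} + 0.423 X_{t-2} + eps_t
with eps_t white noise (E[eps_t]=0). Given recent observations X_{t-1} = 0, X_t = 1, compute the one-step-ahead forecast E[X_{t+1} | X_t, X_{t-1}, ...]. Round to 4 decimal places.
E[X_{t+1} \mid \mathcal F_t] = -0.1100

For an AR(p) model X_t = c + sum_i phi_i X_{t-i} + eps_t, the
one-step-ahead conditional mean is
  E[X_{t+1} | X_t, ...] = c + sum_i phi_i X_{t+1-i}.
Substitute known values:
  E[X_{t+1} | ...] = (-0.11) * (1) + (0.423) * (0)
                   = -0.1100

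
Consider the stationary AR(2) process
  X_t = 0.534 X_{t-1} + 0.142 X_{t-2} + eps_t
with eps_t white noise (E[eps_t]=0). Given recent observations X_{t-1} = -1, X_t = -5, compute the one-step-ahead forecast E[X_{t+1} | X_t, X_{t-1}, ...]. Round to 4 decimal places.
E[X_{t+1} \mid \mathcal F_t] = -2.8120

For an AR(p) model X_t = c + sum_i phi_i X_{t-i} + eps_t, the
one-step-ahead conditional mean is
  E[X_{t+1} | X_t, ...] = c + sum_i phi_i X_{t+1-i}.
Substitute known values:
  E[X_{t+1} | ...] = (0.534) * (-5) + (0.142) * (-1)
                   = -2.8120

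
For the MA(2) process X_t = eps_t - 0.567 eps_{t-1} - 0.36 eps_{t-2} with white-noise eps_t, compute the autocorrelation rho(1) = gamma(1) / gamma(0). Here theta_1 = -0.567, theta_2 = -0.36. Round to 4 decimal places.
\rho(1) = -0.2501

For an MA(q) process with theta_0 = 1, the autocovariance is
  gamma(k) = sigma^2 * sum_{i=0..q-k} theta_i * theta_{i+k},
and rho(k) = gamma(k) / gamma(0). Sigma^2 cancels.
  numerator   = (1)*(-0.567) + (-0.567)*(-0.36) = -0.36288.
  denominator = (1)^2 + (-0.567)^2 + (-0.36)^2 = 1.451089.
  rho(1) = -0.36288 / 1.451089 = -0.2501.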